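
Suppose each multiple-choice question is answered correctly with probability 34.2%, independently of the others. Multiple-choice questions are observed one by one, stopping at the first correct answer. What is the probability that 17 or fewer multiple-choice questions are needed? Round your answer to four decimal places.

Y = number of multiple-choice questions to the first success; geometric, p = 0.342.
P(Y ≤ 17) = 1 − (1−p)^17 = 1 − 0.000813 = 0.999187

0.9992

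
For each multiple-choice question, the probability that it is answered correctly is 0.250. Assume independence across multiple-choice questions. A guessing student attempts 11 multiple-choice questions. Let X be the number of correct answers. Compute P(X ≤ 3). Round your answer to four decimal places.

0.7133

X ~ Binomial(11, 0.25); P(X ≤ 3) = Σ C(11,k) p^k (1−p)^(11−k) over k:
  k=0: C(11,0)·0.25^0·0.75^11 = 0.042235
  k=1: C(11,1)·0.25^1·0.75^10 = 0.154862
  k=2: C(11,2)·0.25^2·0.75^9 = 0.258104
  k=3: C(11,3)·0.25^3·0.75^8 = 0.258104
Total = 0.713305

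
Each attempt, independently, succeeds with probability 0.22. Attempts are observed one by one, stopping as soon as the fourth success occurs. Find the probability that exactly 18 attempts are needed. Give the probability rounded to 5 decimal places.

0.04915

Y = trial on which the fourth success occurs; negative binomial, r=4, p=0.22.
P(Y=18) = C(17,3) · p^4 · (1−p)^14
= 680 · 0.0023426 · 0.030855 = 0.0491501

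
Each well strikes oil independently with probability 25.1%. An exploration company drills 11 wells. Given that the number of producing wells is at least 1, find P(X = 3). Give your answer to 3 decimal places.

X ~ Binomial(11, 0.251). Want P(X=3 | X≥1) = P(X=3) / P(X≥1).
P(X=3) = C(11,3)·0.251^3·0.749^8 = 0.25844
P(X≥1) = 1 − 0.04162 = 0.95838
Ratio = 0.25844 / 0.95838 = 0.26966

0.270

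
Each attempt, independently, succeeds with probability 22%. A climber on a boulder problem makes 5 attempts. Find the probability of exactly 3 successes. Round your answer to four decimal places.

X ~ Binomial(n=5, p=0.22).
P(X=3) = C(5,3) · p^3 · (1−p)^2
= 10 · 0.010648 · 0.6084 = 0.064782

0.0648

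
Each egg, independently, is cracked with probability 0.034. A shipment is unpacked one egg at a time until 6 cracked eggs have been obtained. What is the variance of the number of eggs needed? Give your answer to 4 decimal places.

Y = total eggs until the sixth success; negative binomial with r=6, p=0.034.
Var(Y) = r(1−p)/p² = 6·0.966 / 0.034² = 5013.840830

5013.8408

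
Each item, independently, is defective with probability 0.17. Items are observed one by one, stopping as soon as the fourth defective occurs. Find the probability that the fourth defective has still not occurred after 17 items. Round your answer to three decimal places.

Needing more than 17 items ⇔ fewer than 4 successes in the first 17. With X ~ Binomial(17, 0.17), P(Y > 17) = P(X ≤ 3).
  k=0: C(17,0)·0.17^0·0.83^17 = 0.04210
  k=1: C(17,1)·0.17^1·0.83^16 = 0.14660
  k=2: C(17,2)·0.17^2·0.83^15 = 0.24022
  k=3: C(17,3)·0.17^3·0.83^14 = 0.24601
P(X ≤ 3) = 0.67494

0.675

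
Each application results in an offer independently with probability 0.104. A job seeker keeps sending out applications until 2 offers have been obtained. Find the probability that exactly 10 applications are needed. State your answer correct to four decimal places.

0.0404

Y = trial on which the second success occurs; negative binomial, r=2, p=0.104.
P(Y=10) = C(9,1) · p^2 · (1−p)^8
= 9 · 0.010816 · 0.4154 = 0.040436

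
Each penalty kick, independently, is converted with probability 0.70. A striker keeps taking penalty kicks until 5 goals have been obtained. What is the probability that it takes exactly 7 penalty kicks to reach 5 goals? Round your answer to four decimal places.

0.2269

Y = trial on which the fifth success occurs; negative binomial, r=5, p=0.70.
P(Y=7) = C(6,4) · p^5 · (1−p)^2
= 15 · 0.16807 · 0.09 = 0.226894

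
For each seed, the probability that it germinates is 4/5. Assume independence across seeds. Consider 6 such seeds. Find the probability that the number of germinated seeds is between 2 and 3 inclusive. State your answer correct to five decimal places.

X ~ Binomial(6, 0.80); P(2 ≤ X ≤ 3) = Σ C(6,k) p^k (1−p)^(6−k) over k:
  k=2: C(6,2)·0.80^2·0.20^4 = 0.0153600
  k=3: C(6,3)·0.80^3·0.20^3 = 0.0819200
Total = 0.0972800

0.09728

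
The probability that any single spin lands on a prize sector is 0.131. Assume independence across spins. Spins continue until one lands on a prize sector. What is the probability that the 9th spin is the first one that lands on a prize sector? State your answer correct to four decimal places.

Geometric (trials to first success), p = 0.131.
P(Y = 9) = (1−p)^8 · p = 0.32521 · 0.131 = 0.042602

0.0426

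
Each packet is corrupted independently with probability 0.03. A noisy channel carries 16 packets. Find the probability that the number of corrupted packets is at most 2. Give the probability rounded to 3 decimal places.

X ~ Binomial(16, 0.03); P(X ≤ 2) = Σ C(16,k) p^k (1−p)^(16−k) over k:
  k=0: C(16,0)·0.03^0·0.97^16 = 0.61425
  k=1: C(16,1)·0.03^1·0.97^15 = 0.30396
  k=2: C(16,2)·0.03^2·0.97^14 = 0.07051
Total = 0.98872

0.989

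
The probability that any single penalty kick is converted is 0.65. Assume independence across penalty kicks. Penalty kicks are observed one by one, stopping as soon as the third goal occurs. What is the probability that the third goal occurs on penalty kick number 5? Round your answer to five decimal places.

Y = trial on which the third success occurs; negative binomial, r=3, p=0.65.
P(Y=5) = C(4,2) · p^3 · (1−p)^2
= 6 · 0.27463 · 0.1225 = 0.2018494

0.20185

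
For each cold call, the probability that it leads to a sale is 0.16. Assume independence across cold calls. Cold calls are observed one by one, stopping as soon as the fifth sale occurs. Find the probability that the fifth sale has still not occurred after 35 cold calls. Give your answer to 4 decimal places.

0.3209

Needing more than 35 cold calls ⇔ fewer than 5 successes in the first 35. With X ~ Binomial(35, 0.16), P(Y > 35) = P(X ≤ 4).
  k=0: C(35,0)·0.16^0·0.84^35 = 0.002238
  k=1: C(35,1)·0.16^1·0.84^34 = 0.014917
  k=2: C(35,2)·0.16^2·0.84^33 = 0.048303
  k=3: C(35,3)·0.16^3·0.84^32 = 0.101206
  k=4: C(35,4)·0.16^4·0.84^31 = 0.154219
P(X ≤ 4) = 0.320883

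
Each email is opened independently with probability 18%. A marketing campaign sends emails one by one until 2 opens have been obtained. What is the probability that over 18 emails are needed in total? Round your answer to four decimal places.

Needing more than 18 emails ⇔ fewer than 2 successes in the first 18. With X ~ Binomial(18, 0.18), P(Y > 18) = P(X ≤ 1).
  k=0: C(18,0)·0.18^0·0.82^18 = 0.028096
  k=1: C(18,1)·0.18^1·0.82^17 = 0.111015
P(X ≤ 1) = 0.139111

0.1391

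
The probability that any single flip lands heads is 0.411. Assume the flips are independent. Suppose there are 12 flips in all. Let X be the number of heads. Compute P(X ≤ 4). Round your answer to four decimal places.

0.4073

X ~ Binomial(12, 0.411); P(X ≤ 4) = Σ C(12,k) p^k (1−p)^(12−k) over k:
  k=0: C(12,0)·0.411^0·0.589^12 = 0.001743
  k=1: C(12,1)·0.411^1·0.589^11 = 0.014598
  k=2: C(12,2)·0.411^2·0.589^10 = 0.056025
  k=3: C(12,3)·0.411^3·0.589^9 = 0.130312
  k=4: C(12,4)·0.411^4·0.589^8 = 0.204595
Total = 0.407273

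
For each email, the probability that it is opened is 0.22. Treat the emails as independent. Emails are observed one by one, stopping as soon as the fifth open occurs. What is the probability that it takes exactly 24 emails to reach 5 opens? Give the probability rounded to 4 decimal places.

Y = trial on which the fifth success occurs; negative binomial, r=5, p=0.22.
P(Y=24) = C(23,4) · p^5 · (1−p)^19
= 8855 · 0.00051536 · 0.0089084 = 0.040654

0.0407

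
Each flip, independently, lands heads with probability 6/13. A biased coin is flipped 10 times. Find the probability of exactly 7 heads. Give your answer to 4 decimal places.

X ~ Binomial(n=10, p=0.461538).
P(X=7) = C(10,7) · p^7 · (1−p)^3
= 120 · 0.0044612 · 0.15612 = 0.083580

0.0836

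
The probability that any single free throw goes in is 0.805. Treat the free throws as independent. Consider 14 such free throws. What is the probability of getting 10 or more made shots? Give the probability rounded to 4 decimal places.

X ~ Binomial(14, 0.805); P(X ≥ 10) = Σ C(14,k) p^k (1−p)^(14−k) over k:
  k=10: C(14,10)·0.805^10·0.195^4 = 0.165398
  k=11: C(14,11)·0.805^11·0.195^3 = 0.248290
  k=12: C(14,12)·0.805^12·0.195^2 = 0.256248
  k=13: C(14,13)·0.805^13·0.195^1 = 0.162746
  k=14: C(14,14)·0.805^14·0.195^0 = 0.047989
Total = 0.880672

0.8807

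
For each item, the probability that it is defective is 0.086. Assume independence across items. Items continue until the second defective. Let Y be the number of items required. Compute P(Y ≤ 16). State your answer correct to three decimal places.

0.406

Finishing within 16 items ⇔ at least 2 successes in the first 16. With X ~ Binomial(16, 0.086), P(Y ≤ 16) = 1 − P(X ≤ 1).
  k=0: C(16,0)·0.086^0·0.914^16 = 0.23721
  k=1: C(16,1)·0.086^1·0.914^15 = 0.35712
1 − 0.59433 = 0.40567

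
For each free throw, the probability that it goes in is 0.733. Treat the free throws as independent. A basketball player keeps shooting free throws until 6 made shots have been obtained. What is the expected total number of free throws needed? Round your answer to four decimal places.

8.1855

Y = total free throws until the sixth success; negative binomial with r=6, p=0.733.
E[Y] = r / p = 6 / 0.733 = 8.185539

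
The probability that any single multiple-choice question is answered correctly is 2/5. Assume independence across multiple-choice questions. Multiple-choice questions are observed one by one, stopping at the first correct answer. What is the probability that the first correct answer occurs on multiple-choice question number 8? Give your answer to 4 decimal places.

Geometric (trials to first success), p = 0.40.
P(Y = 8) = (1−p)^7 · p = 0.027994 · 0.40 = 0.011197

0.0112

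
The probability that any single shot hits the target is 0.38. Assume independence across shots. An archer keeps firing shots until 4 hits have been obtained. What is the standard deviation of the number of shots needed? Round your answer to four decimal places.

4.1442

Y = total shots until the fourth success; negative binomial with r=4, p=0.38.
SD(Y) = √[r(1−p)/p²] = √(17.174515) = 4.144215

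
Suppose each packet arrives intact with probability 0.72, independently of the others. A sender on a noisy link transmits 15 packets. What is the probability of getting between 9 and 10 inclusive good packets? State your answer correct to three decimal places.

X ~ Binomial(15, 0.72); P(9 ≤ X ≤ 10) = Σ C(15,k) p^k (1−p)^(15−k) over k:
  k=9: C(15,9)·0.72^9·0.28^6 = 0.12541
  k=10: C(15,10)·0.72^10·0.28^5 = 0.19350
Total = 0.31891

0.319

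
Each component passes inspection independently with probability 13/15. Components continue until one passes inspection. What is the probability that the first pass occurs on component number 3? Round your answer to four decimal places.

Geometric (trials to first success), p = 0.866667.
P(Y = 3) = (1−p)^2 · p = 0.017778 · 0.866667 = 0.015407

0.0154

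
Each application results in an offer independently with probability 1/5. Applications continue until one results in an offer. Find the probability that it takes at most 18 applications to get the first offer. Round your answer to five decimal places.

0.98199

Y = number of applications to the first success; geometric, p = 0.20.
P(Y ≤ 18) = 1 − (1−p)^18 = 1 − 0.0180144 = 0.9819856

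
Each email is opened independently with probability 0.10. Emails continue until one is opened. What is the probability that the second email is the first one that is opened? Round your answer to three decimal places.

Geometric (trials to first success), p = 0.10.
P(Y = 2) = (1−p)^1 · p = 0.9 · 0.10 = 0.09000

0.090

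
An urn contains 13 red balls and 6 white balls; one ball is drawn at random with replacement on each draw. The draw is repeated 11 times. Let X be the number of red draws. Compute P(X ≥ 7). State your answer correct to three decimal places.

0.754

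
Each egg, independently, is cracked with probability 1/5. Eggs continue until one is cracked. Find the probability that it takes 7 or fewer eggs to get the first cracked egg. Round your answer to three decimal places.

0.790

Y = number of eggs to the first success; geometric, p = 0.20.
P(Y ≤ 7) = 1 − (1−p)^7 = 1 − 0.20972 = 0.79028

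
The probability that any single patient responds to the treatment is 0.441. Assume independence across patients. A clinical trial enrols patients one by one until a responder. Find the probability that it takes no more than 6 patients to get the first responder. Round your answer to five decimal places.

0.96949

Y = number of patients to the first success; geometric, p = 0.441.
P(Y ≤ 6) = 1 − (1−p)^6 = 1 − 0.0305120 = 0.9694880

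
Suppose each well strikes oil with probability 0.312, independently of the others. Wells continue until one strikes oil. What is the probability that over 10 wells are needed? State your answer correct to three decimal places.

0.024

Y = number of wells to the first success; geometric, p = 0.312.
P(Y > 10) = P(first 10 all fail) = (1−p)^10 = 0.02376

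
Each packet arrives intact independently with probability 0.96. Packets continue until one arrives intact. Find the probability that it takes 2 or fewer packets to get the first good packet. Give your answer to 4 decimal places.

Y = number of packets to the first success; geometric, p = 0.96.
P(Y ≤ 2) = 1 − (1−p)^2 = 1 − 0.001600 = 0.998400

0.9984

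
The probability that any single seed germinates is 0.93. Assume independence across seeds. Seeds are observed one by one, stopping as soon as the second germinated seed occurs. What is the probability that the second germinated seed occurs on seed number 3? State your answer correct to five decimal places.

Y = trial on which the second success occurs; negative binomial, r=2, p=0.93.
P(Y=3) = C(2,1) · p^2 · (1−p)^1
= 2 · 0.8649 · 0.07 = 0.1210860

0.12109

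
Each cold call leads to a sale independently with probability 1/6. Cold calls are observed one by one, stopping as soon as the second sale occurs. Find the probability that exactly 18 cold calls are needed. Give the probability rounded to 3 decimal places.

Y = trial on which the second success occurs; negative binomial, r=2, p=0.166667.
P(Y=18) = C(17,1) · p^2 · (1−p)^16
= 17 · 0.027778 · 0.054088 = 0.02554

0.026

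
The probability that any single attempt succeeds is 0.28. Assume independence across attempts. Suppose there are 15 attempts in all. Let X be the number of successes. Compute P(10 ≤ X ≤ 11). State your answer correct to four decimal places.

0.0020

X ~ Binomial(15, 0.28); P(10 ≤ X ≤ 11) = Σ C(15,k) p^k (1−p)^(15−k) over k:
  k=10: C(15,10)·0.28^10·0.72^5 = 0.001721
  k=11: C(15,11)·0.28^11·0.72^4 = 0.000304
Total = 0.002025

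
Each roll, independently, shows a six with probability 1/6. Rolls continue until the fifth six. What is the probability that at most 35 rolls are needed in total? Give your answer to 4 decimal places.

0.7157

Finishing within 35 rolls ⇔ at least 5 successes in the first 35. With X ~ Binomial(35, 0.166667), P(Y ≤ 35) = 1 − P(X ≤ 4).
  k=0: C(35,0)·0.166667^0·0.833333^35 = 0.001693
  k=1: C(35,1)·0.166667^1·0.833333^34 = 0.011851
  k=2: C(35,2)·0.166667^2·0.833333^33 = 0.040293
  k=3: C(35,3)·0.166667^3·0.833333^32 = 0.088645
  k=4: C(35,4)·0.166667^4·0.833333^31 = 0.141833
1 − 0.284315 = 0.715685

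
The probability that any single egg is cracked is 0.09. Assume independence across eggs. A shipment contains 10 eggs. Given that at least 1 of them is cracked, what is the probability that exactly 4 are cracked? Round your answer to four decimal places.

X ~ Binomial(10, 0.09). Want P(X=4 | X≥1) = P(X=4) / P(X≥1).
P(X=4) = C(10,4)·0.09^4·0.91^6 = 0.007824
P(X≥1) = 1 − 0.389416 = 0.610584
Ratio = 0.007824 / 0.610584 = 0.012814

0.0128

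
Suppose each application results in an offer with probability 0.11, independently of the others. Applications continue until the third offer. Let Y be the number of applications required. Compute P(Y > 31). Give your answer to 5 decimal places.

Needing more than 31 applications ⇔ fewer than 3 successes in the first 31. With X ~ Binomial(31, 0.11), P(Y > 31) = P(X ≤ 2).
  k=0: C(31,0)·0.11^0·0.89^31 = 0.0269830
  k=1: C(31,1)·0.11^1·0.89^30 = 0.1033843
  k=2: C(31,2)·0.11^2·0.89^29 = 0.1916675
P(X ≤ 2) = 0.3220348

0.32203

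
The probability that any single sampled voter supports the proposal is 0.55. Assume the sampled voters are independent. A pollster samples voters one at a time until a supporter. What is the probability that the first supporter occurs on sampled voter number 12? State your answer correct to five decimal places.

Geometric (trials to first success), p = 0.55.
P(Y = 12) = (1−p)^11 · p = 0.00015323 · 0.55 = 0.0000843

0.00008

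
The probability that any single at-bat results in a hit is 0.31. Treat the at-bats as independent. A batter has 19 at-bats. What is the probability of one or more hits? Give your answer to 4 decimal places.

0.9991

P(at least one) = 1 − P(none) = 1 − (1 − 0.31)^19
= 1 − 0.000867 = 0.999133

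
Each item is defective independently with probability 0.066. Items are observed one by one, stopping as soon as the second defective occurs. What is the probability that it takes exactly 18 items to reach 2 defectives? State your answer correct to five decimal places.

0.02484

Y = trial on which the second success occurs; negative binomial, r=2, p=0.066.
P(Y=18) = C(17,1) · p^2 · (1−p)^16
= 17 · 0.004356 · 0.33539 = 0.0248363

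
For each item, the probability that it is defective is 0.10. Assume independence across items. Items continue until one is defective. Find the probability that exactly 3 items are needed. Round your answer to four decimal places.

0.0810

Geometric (trials to first success), p = 0.10.
P(Y = 3) = (1−p)^2 · p = 0.81 · 0.10 = 0.081000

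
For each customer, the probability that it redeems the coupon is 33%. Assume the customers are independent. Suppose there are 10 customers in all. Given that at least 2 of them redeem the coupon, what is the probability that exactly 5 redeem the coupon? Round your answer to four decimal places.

X ~ Binomial(10, 0.33). Want P(X=5 | X≥2) = P(X=5) / P(X≥2).
P(X=5) = C(10,5)·0.33^5·0.67^5 = 0.133151
P(X≥2) = 1 − 0.018228 − 0.089782 = 0.891990
Ratio = 0.133151 / 0.891990 = 0.149274

0.1493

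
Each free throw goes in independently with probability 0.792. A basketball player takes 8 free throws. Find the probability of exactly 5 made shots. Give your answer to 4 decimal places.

X ~ Binomial(n=8, p=0.792).
P(X=5) = C(8,5) · p^5 · (1−p)^3
= 56 · 0.31162 · 0.0089989 = 0.157038

0.1570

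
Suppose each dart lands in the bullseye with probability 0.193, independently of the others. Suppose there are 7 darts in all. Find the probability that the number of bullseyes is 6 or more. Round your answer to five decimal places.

0.00030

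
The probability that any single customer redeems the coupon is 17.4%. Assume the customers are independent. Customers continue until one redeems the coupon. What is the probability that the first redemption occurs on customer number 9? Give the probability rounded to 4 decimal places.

0.0377

Geometric (trials to first success), p = 0.174.
P(Y = 9) = (1−p)^8 · p = 0.21669 · 0.174 = 0.037704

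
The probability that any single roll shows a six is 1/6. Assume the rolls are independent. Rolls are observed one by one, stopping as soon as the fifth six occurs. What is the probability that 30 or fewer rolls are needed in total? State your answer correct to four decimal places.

0.5757

Finishing within 30 rolls ⇔ at least 5 successes in the first 30. With X ~ Binomial(30, 0.166667), P(Y ≤ 30) = 1 − P(X ≤ 4).
  k=0: C(30,0)·0.166667^0·0.833333^30 = 0.004213
  k=1: C(30,1)·0.166667^1·0.833333^29 = 0.025276
  k=2: C(30,2)·0.166667^2·0.833333^28 = 0.073301
  k=3: C(30,3)·0.166667^3·0.833333^27 = 0.136829
  k=4: C(30,4)·0.166667^4·0.833333^26 = 0.184719
1 − 0.424339 = 0.575661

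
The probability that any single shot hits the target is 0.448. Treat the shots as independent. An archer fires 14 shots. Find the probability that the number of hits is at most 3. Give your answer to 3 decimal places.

X ~ Binomial(14, 0.448); P(X ≤ 3) = Σ C(14,k) p^k (1−p)^(14−k) over k:
  k=0: C(14,0)·0.448^0·0.552^14 = 0.00024
  k=1: C(14,1)·0.448^1·0.552^13 = 0.00277
  k=2: C(14,2)·0.448^2·0.552^12 = 0.01462
  k=3: C(14,3)·0.448^3·0.552^11 = 0.04745
Total = 0.06509

0.065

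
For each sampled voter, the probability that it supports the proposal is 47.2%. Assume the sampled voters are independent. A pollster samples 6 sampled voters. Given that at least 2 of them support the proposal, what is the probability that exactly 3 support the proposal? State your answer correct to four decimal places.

X ~ Binomial(6, 0.472). Want P(X=3 | X≥2) = P(X=3) / P(X≥2).
P(X=3) = C(6,3)·0.472^3·0.528^3 = 0.309569
P(X≥2) = 1 − 0.021667 − 0.116215 = 0.862118
Ratio = 0.309569 / 0.862118 = 0.359080

0.3591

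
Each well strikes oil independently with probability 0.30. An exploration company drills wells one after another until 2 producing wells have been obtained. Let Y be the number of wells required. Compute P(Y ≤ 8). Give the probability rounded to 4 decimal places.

Finishing within 8 wells ⇔ at least 2 successes in the first 8. With X ~ Binomial(8, 0.30), P(Y ≤ 8) = 1 − P(X ≤ 1).
  k=0: C(8,0)·0.30^0·0.70^8 = 0.057648
  k=1: C(8,1)·0.30^1·0.70^7 = 0.197650
1 − 0.255298 = 0.744702

0.7447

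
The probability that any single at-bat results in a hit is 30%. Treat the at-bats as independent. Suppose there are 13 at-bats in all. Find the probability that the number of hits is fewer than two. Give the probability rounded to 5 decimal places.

0.06367

X ~ Binomial(13, 0.30); P(X ≤ 1) = Σ C(13,k) p^k (1−p)^(13−k) over k:
  k=0: C(13,0)·0.30^0·0.70^13 = 0.0096889
  k=1: C(13,1)·0.30^1·0.70^12 = 0.0539810
Total = 0.0636699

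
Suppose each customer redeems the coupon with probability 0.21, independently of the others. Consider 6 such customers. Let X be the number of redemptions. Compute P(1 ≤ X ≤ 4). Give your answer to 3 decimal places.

0.755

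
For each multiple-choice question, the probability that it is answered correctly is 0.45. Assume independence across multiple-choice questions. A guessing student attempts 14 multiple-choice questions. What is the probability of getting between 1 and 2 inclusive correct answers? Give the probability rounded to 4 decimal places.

X ~ Binomial(14, 0.45); P(1 ≤ X ≤ 2) = Σ C(14,k) p^k (1−p)^(14−k) over k:
  k=1: C(14,1)·0.45^1·0.55^13 = 0.002655
  k=2: C(14,2)·0.45^2·0.55^12 = 0.014119
Total = 0.016774

0.0168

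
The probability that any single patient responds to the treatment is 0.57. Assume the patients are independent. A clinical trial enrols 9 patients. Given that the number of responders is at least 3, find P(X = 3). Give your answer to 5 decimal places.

0.10225

X ~ Binomial(9, 0.57). Want P(X=3 | X≥3) = P(X=3) / P(X≥3).
P(X=3) = C(9,3)·0.57^3·0.43^6 = 0.0983365
P(X≥3) = 1 − 0.0005026 − 0.0059960 − 0.0317930 = 0.9617084
Ratio = 0.0983365 / 0.9617084 = 0.1022519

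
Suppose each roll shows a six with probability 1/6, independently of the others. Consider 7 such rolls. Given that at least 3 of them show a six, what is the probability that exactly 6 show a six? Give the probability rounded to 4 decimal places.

X ~ Binomial(7, 0.166667). Want P(X=6 | X≥3) = P(X=6) / P(X≥3).
P(X=6) = C(7,6)·0.166667^6·0.833333^1 = 0.000125
P(X≥3) = 1 − 0.279082 − 0.390714 − 0.234429 = 0.095775
Ratio = 0.000125 / 0.095775 = 0.001305

0.0013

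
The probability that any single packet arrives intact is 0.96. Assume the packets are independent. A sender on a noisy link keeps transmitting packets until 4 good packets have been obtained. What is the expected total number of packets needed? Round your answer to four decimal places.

4.1667

Y = total packets until the fourth success; negative binomial with r=4, p=0.96.
E[Y] = r / p = 4 / 0.96 = 4.166667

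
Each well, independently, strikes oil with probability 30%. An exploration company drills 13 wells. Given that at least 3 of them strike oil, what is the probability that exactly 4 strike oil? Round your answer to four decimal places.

X ~ Binomial(13, 0.30). Want P(X=4 | X≥3) = P(X=4) / P(X≥3).
P(X=4) = C(13,4)·0.30^4·0.70^9 = 0.233708
P(X≥3) = 1 − 0.009689 − 0.053981 − 0.138808 = 0.797522
Ratio = 0.233708 / 0.797522 = 0.293043

0.2930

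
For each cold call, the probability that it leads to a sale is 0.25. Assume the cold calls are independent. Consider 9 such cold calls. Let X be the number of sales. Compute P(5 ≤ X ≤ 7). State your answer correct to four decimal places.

X ~ Binomial(9, 0.25); P(5 ≤ X ≤ 7) = Σ C(9,k) p^k (1−p)^(9−k) over k:
  k=5: C(9,5)·0.25^5·0.75^4 = 0.038933
  k=6: C(9,6)·0.25^6·0.75^3 = 0.008652
  k=7: C(9,7)·0.25^7·0.75^2 = 0.001236
Total = 0.048820

0.0488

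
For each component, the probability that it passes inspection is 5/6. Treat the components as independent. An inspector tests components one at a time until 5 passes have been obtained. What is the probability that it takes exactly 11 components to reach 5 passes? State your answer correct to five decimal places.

Y = trial on which the fifth success occurs; negative binomial, r=5, p=0.833333.
P(Y=11) = C(10,4) · p^5 · (1−p)^6
= 210 · 0.40188 · 2.1433e-05 = 0.0018089

0.00181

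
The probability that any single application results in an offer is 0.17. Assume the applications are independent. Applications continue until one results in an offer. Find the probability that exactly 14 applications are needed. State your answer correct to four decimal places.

0.0151

Geometric (trials to first success), p = 0.17.
P(Y = 14) = (1−p)^13 · p = 0.088719 · 0.17 = 0.015082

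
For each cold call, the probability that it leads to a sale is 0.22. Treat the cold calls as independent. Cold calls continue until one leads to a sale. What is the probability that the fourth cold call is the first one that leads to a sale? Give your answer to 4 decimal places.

0.1044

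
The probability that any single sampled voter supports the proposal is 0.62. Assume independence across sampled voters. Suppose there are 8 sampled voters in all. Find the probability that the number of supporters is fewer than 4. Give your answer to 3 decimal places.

0.144

X ~ Binomial(8, 0.62); P(X ≤ 3) = Σ C(8,k) p^k (1−p)^(8−k) over k:
  k=0: C(8,0)·0.62^0·0.38^8 = 0.00043
  k=1: C(8,1)·0.62^1·0.38^7 = 0.00568
  k=2: C(8,2)·0.62^2·0.38^6 = 0.03241
  k=3: C(8,3)·0.62^3·0.38^5 = 0.10575
Total = 0.14427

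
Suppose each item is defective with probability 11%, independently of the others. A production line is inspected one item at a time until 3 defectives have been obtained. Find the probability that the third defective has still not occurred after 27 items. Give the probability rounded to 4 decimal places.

0.4171

Needing more than 27 items ⇔ fewer than 3 successes in the first 27. With X ~ Binomial(27, 0.11), P(Y > 27) = P(X ≤ 2).
  k=0: C(27,0)·0.11^0·0.89^27 = 0.043006
  k=1: C(27,1)·0.11^1·0.89^26 = 0.143515
  k=2: C(27,2)·0.11^2·0.89^25 = 0.230591
P(X ≤ 2) = 0.417112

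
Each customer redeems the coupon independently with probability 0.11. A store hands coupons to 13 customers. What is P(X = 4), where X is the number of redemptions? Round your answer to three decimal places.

X ~ Binomial(n=13, p=0.11).
P(X=4) = C(13,4) · p^4 · (1−p)^9
= 715 · 0.00014641 · 0.35036 = 0.03668

0.037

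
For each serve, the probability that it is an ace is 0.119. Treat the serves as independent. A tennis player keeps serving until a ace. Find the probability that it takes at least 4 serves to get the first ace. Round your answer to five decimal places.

0.68380

Y = number of serves to the first success; geometric, p = 0.119.
P(Y > 3) = P(first 3 all fail) = (1−p)^3 = 0.6837978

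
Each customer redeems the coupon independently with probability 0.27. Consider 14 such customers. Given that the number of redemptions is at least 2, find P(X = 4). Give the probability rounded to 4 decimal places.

0.2473

X ~ Binomial(14, 0.27). Want P(X=4 | X≥2) = P(X=4) / P(X≥2).
P(X=4) = C(14,4)·0.27^4·0.73^10 = 0.228622
P(X≥2) = 1 − 0.012205 − 0.063196 = 0.924600
Ratio = 0.228622 / 0.924600 = 0.247266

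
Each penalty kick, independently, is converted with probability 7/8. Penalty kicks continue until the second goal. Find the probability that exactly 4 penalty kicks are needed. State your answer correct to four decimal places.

Y = trial on which the second success occurs; negative binomial, r=2, p=0.875.
P(Y=4) = C(3,1) · p^2 · (1−p)^2
= 3 · 0.76562 · 0.015625 = 0.035889

0.0359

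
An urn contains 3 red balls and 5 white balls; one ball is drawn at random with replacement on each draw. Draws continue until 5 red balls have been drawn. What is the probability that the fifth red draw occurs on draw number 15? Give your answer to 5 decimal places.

0.06751

Y = trial on which the fifth success occurs; negative binomial, r=5, p=0.375.
P(Y=15) = C(14,4) · p^5 · (1−p)^10
= 1001 · 0.0074158 · 0.0090949 = 0.0675135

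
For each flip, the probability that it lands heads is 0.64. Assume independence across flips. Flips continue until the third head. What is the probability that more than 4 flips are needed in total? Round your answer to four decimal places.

Needing more than 4 flips ⇔ fewer than 3 successes in the first 4. With X ~ Binomial(4, 0.64), P(Y > 4) = P(X ≤ 2).
  k=0: C(4,0)·0.64^0·0.36^4 = 0.016796
  k=1: C(4,1)·0.64^1·0.36^3 = 0.119439
  k=2: C(4,2)·0.64^2·0.36^2 = 0.318505
P(X ≤ 2) = 0.454740

0.4547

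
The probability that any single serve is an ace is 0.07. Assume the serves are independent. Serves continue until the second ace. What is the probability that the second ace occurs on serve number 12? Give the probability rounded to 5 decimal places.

0.02609

Y = trial on which the second success occurs; negative binomial, r=2, p=0.07.
P(Y=12) = C(11,1) · p^2 · (1−p)^10
= 11 · 0.0049 · 0.48398 = 0.0260866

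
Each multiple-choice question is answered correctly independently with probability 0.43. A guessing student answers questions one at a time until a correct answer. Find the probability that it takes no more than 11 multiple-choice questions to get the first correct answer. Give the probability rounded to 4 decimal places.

0.9979

Y = number of multiple-choice questions to the first success; geometric, p = 0.43.
P(Y ≤ 11) = 1 − (1−p)^11 = 1 − 0.002064 = 0.997936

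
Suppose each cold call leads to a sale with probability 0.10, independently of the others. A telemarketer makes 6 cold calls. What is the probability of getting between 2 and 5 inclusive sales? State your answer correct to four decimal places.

X ~ Binomial(6, 0.10); P(2 ≤ X ≤ 5) = Σ C(6,k) p^k (1−p)^(6−k) over k:
  k=2: C(6,2)·0.10^2·0.90^4 = 0.098415
  k=3: C(6,3)·0.10^3·0.90^3 = 0.014580
  k=4: C(6,4)·0.10^4·0.90^2 = 0.001215
  k=5: C(6,5)·0.10^5·0.90^1 = 0.000054
Total = 0.114264

0.1143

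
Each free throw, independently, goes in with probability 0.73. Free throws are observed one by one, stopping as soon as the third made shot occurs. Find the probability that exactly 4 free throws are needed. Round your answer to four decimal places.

Y = trial on which the third success occurs; negative binomial, r=3, p=0.73.
P(Y=4) = C(3,2) · p^3 · (1−p)^1
= 3 · 0.38902 · 0.27 = 0.315104

0.3151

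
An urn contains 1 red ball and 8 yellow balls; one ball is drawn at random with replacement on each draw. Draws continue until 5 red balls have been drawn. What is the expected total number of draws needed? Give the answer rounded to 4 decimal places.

Y = total draws until the fifth success; negative binomial with r=5, p=0.111111.
E[Y] = r / p = 5 / 0.111111 = 45.000000

45.0000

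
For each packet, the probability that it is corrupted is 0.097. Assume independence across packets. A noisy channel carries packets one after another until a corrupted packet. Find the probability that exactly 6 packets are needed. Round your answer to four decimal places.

0.0582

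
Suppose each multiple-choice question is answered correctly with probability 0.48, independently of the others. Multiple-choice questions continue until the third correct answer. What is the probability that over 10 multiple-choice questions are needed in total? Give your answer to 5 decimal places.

Needing more than 10 multiple-choice questions ⇔ fewer than 3 successes in the first 10. With X ~ Binomial(10, 0.48), P(Y > 10) = P(X ≤ 2).
  k=0: C(10,0)·0.48^0·0.52^10 = 0.0014456
  k=1: C(10,1)·0.48^1·0.52^9 = 0.0133435
  k=2: C(10,2)·0.48^2·0.52^8 = 0.0554270
P(X ≤ 2) = 0.0702161

0.07022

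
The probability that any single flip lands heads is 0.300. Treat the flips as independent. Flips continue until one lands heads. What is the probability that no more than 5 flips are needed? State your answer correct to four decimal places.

Y = number of flips to the first success; geometric, p = 0.30.
P(Y ≤ 5) = 1 − (1−p)^5 = 1 − 0.168070 = 0.831930

0.8319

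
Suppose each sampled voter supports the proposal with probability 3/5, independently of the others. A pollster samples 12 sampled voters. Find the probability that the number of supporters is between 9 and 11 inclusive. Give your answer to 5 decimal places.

0.22316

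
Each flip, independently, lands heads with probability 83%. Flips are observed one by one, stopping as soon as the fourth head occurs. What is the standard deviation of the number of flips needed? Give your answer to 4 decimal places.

Y = total flips until the fourth success; negative binomial with r=4, p=0.83.
SD(Y) = √[r(1−p)/p²] = √(0.987081) = 0.993519

0.9935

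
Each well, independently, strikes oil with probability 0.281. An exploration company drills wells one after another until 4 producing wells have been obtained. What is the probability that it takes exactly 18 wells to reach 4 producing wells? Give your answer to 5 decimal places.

Y = trial on which the fourth success occurs; negative binomial, r=4, p=0.281.
P(Y=18) = C(17,3) · p^4 · (1−p)^14
= 680 · 0.0062348 · 0.0098674 = 0.0418349

0.04183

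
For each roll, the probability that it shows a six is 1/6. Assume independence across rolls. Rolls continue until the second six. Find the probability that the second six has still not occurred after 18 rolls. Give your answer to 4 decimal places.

0.1728

Needing more than 18 rolls ⇔ fewer than 2 successes in the first 18. With X ~ Binomial(18, 0.166667), P(Y > 18) = P(X ≤ 1).
  k=0: C(18,0)·0.166667^0·0.833333^18 = 0.037561
  k=1: C(18,1)·0.166667^1·0.833333^17 = 0.135220
P(X ≤ 1) = 0.172781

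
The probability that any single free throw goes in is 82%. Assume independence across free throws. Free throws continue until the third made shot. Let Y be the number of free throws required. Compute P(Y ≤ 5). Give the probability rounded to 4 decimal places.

0.9563

Finishing within 5 free throws ⇔ at least 3 successes in the first 5. With X ~ Binomial(5, 0.82), P(Y ≤ 5) = 1 − P(X ≤ 2).
  k=0: C(5,0)·0.82^0·0.18^5 = 0.000189
  k=1: C(5,1)·0.82^1·0.18^4 = 0.004304
  k=2: C(5,2)·0.82^2·0.18^3 = 0.039214
1 − 0.043707 = 0.956293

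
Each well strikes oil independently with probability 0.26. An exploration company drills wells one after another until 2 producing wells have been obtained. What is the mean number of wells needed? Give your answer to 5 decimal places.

7.69231

Y = total wells until the second success; negative binomial with r=2, p=0.26.
E[Y] = r / p = 2 / 0.26 = 7.6923077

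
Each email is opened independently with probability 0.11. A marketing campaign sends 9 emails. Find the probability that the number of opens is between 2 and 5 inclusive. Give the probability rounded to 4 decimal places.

X ~ Binomial(9, 0.11); P(2 ≤ X ≤ 5) = Σ C(9,k) p^k (1−p)^(9−k) over k:
  k=2: C(9,2)·0.11^2·0.89^7 = 0.192672
  k=3: C(9,3)·0.11^3·0.89^6 = 0.055564
  k=4: C(9,4)·0.11^4·0.89^5 = 0.010301
  k=5: C(9,5)·0.11^5·0.89^4 = 0.001273
Total = 0.259811

0.2598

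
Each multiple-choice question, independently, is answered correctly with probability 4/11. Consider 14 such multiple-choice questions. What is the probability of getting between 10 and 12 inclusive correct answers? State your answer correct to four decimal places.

X ~ Binomial(14, 0.363636); P(10 ≤ X ≤ 12) = Σ C(14,k) p^k (1−p)^(14−k) over k:
  k=10: C(14,10)·0.363636^10·0.636364^4 = 0.006636
  k=11: C(14,11)·0.363636^11·0.636364^3 = 0.001379
  k=12: C(14,12)·0.363636^12·0.636364^2 = 0.000197
Total = 0.008212

0.0082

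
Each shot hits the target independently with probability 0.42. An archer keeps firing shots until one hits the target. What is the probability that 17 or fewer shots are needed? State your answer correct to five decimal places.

Y = number of shots to the first success; geometric, p = 0.42.
P(Y ≤ 17) = 1 − (1−p)^17 = 1 − 0.0000951 = 0.9999049

0.99990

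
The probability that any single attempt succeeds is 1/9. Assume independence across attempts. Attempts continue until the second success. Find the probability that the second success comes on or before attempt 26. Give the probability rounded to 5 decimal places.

0.80120

Finishing within 26 attempts ⇔ at least 2 successes in the first 26. With X ~ Binomial(26, 0.111111), P(Y ≤ 26) = 1 − P(X ≤ 1).
  k=0: C(26,0)·0.111111^0·0.888889^26 = 0.0467772
  k=1: C(26,1)·0.111111^1·0.888889^25 = 0.1520260
1 − 0.1988032 = 0.8011968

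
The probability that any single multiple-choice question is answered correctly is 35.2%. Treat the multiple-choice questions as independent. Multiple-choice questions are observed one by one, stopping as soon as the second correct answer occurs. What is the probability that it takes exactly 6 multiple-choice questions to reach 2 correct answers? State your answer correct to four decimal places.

0.1092

Y = trial on which the second success occurs; negative binomial, r=2, p=0.352.
P(Y=6) = C(5,1) · p^2 · (1−p)^4
= 5 · 0.1239 · 0.17632 = 0.109233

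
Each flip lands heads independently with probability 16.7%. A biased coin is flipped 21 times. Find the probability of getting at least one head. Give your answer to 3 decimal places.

0.978

P(at least one) = 1 − P(none) = 1 − (1 − 0.167)^21
= 1 − 0.02155 = 0.97845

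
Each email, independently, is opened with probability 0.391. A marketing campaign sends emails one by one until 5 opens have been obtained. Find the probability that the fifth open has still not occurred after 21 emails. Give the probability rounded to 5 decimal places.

0.04408

Needing more than 21 emails ⇔ fewer than 5 successes in the first 21. With X ~ Binomial(21, 0.391), P(Y > 21) = P(X ≤ 4).
  k=0: C(21,0)·0.391^0·0.609^21 = 0.0000300
  k=1: C(21,1)·0.391^1·0.609^20 = 0.0004043
  k=2: C(21,2)·0.391^2·0.609^19 = 0.0025960
  k=3: C(21,3)·0.391^3·0.609^18 = 0.0105558
  k=4: C(21,4)·0.391^4·0.609^17 = 0.0304976
P(X ≤ 4) = 0.0440837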